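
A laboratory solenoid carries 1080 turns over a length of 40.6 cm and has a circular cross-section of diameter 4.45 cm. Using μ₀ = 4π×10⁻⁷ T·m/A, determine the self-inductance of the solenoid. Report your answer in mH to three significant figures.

A = π(d/2)² = π(2.225×10^-2 m)² = 1.555×10^-3 m².
For a long solenoid, L = μ₀N²A/ℓ.
L = (4π×10⁻⁷)(1080)²(1.555×10^-3)/(0.406 m) = 5.6149×10^-3 H.

L ≈ 5.61 mH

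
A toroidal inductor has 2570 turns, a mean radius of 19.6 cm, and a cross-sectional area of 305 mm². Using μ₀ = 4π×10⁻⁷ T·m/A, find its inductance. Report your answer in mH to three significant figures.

L ≈ 2.06 mH

For a thin toroid, L = μ₀N²A/(2πR).
L = (4π×10⁻⁷)(2570)²(3.050×10^-4) / (2π×0.196 m) = 2.056×10^-3 H.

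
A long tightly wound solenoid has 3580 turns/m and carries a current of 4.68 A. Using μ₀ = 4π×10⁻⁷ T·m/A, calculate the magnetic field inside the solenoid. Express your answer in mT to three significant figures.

B ≈ 21.1 mT

Inside a long solenoid, B = μ₀nI.
B = (4π×10⁻⁷)(3.580×10^3 m⁻¹)(4.68 A) = 2.105×10^-2 T.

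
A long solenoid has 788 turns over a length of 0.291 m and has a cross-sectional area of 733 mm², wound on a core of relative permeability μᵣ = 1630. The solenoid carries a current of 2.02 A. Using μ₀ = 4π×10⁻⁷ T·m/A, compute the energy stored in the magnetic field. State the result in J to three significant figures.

A = 733 mm² = 7.330×10^-4 m².
L = μ₀μᵣN²A/ℓ = (4π×10⁻⁷)(1630)(788)²(7.330×10^-4)/(0.291) = 3.204 H.
U = ½LI² = ½(3.204)(2.02)² = 6.536 J.

U ≈ 6.54 J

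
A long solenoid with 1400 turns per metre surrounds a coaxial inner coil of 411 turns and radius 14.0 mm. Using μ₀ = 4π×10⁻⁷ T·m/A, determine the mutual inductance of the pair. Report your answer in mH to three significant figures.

M ≈ 0.445 mH

The outer solenoid produces a uniform field B₁ = μ₀n₁I₁ across the inner coil,
so the flux linkage is N₂Φ = N₂B₁A₂ = μ₀n₁N₂A₂·I₁, giving M = μ₀n₁N₂A₂.
A₂ = πr² = π(1.400×10^-2 m)² = 6.158×10^-4 m².
M = (4π×10⁻⁷)(1400)(411)(6.158×10^-4) = 4.452×10^-4 H.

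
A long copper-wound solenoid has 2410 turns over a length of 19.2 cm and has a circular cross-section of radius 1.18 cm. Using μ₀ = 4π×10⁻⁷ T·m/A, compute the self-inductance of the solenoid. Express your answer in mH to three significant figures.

L ≈ 16.6 mH

A = πr² = π(1.180×10^-2 m)² = 4.374×10^-4 m².
For a long solenoid, L = μ₀N²A/ℓ.
L = (4π×10⁻⁷)(2410)²(4.374×10^-4)/(0.192 m) = 1.663×10^-2 H.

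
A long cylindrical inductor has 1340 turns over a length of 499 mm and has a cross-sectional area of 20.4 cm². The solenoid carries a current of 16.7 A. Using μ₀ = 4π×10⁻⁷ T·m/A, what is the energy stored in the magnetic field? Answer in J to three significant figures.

A = 20.4 cm² = 2.040×10^-3 m².
L = μ₀N²A/ℓ = (4π×10⁻⁷)(1340)²(2.040×10^-3)/(0.499) = 9.2246×10^-3 H.
U = ½LI² = ½(9.2246×10^-3)(16.7)² = 1.286 J.

U ≈ 1.29 J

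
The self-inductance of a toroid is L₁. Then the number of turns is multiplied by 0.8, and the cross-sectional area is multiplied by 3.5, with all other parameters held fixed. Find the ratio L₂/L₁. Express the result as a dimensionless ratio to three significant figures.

For a toroid, L ∝ μᵣN²A/R.
L₂/L₁ = (0.8)^2 × (3.5) = 2.24.

L₂/L₁ = 2.24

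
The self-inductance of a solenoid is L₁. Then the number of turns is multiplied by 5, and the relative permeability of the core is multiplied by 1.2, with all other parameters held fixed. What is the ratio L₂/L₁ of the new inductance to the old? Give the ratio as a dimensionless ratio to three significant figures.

L₂/L₁ = 30.0

For a solenoid, L ∝ μᵣN²A/ℓ.
L₂/L₁ = (5)^2 × (1.2) = 30.0.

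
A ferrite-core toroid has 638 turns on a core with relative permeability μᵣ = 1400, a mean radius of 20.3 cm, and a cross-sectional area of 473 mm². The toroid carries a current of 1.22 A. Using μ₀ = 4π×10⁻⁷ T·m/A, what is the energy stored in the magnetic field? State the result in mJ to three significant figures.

L = μ₀μᵣN²A/(2πR) = (4π×10⁻⁷)(1400)(638)²(4.730×10^-4)/(2π×0.203) = 0.2656 H.
U = ½LI² = ½(0.2656)(1.22)² = 0.1976 J.

U ≈ 198 mJ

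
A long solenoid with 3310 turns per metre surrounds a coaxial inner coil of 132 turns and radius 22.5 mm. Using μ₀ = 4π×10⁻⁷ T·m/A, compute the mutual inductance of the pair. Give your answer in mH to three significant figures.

M ≈ 0.873 mH

The outer solenoid produces a uniform field B₁ = μ₀n₁I₁ across the inner coil,
so the flux linkage is N₂Φ = N₂B₁A₂ = μ₀n₁N₂A₂·I₁, giving M = μ₀n₁N₂A₂.
A₂ = πr² = π(2.250×10^-2 m)² = 1.590×10^-3 m².
M = (4π×10⁻⁷)(3310)(132)(1.590×10^-3) = 8.732×10^-4 H.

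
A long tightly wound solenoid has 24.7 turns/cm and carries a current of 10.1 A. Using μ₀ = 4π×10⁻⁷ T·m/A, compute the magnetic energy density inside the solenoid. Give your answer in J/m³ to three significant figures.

B = μ₀nI = (4π×10⁻⁷)(2.470×10^3)(10.1) = 3.1349×10^-2 T.
u = B²/(2μ₀) = (3.1349×10^-2)²/(2×4π×10⁻⁷) = 391 J/m³.

u ≈ 391 J/m³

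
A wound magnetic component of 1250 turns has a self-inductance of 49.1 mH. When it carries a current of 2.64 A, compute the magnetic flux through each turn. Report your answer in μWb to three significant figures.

From L = NΦ_B/I, the flux per turn is Φ_B = LI/N.
Φ_B = (4.910×10^-2 H)(2.64 A)/1250 = 1.037×10^-4 Wb.

Φ_B ≈ 104 μWb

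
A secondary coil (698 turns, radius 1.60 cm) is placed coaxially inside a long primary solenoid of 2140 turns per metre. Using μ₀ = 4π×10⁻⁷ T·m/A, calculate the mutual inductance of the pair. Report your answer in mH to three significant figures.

The outer solenoid produces a uniform field B₁ = μ₀n₁I₁ across the inner coil,
so the flux linkage is N₂Φ = N₂B₁A₂ = μ₀n₁N₂A₂·I₁, giving M = μ₀n₁N₂A₂.
A₂ = πr² = π(1.600×10^-2 m)² = 8.042×10^-4 m².
M = (4π×10⁻⁷)(2140)(698)(8.042×10^-4) = 1.510×10^-3 H.

M ≈ 1.51 mH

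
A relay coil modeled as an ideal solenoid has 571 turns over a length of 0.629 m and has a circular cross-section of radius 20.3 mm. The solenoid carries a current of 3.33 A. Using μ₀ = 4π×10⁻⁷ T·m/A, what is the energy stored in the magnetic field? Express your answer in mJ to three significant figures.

A = πr² = π(2.030×10^-2 m)² = 1.2946×10^-3 m².
L = μ₀N²A/ℓ = (4π×10⁻⁷)(571)²(1.2946×10^-3)/(0.629) = 8.433×10^-4 H.
U = ½LI² = ½(8.433×10^-4)(3.33)² = 4.676×10^-3 J.

U ≈ 4.68 mJ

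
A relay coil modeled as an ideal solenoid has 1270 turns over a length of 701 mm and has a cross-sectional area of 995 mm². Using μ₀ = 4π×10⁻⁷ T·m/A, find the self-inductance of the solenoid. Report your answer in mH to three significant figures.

A = 995 mm² = 9.950×10^-4 m².
For a long solenoid, L = μ₀N²A/ℓ.
L = (4π×10⁻⁷)(1270)²(9.950×10^-4)/(0.701 m) = 2.877×10^-3 H.

L ≈ 2.88 mH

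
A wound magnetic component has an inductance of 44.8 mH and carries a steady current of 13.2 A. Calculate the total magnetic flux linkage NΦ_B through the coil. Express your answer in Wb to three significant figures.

From L = NΦ_B/I, the flux linkage is NΦ_B = LI.
NΦ_B = (4.480×10^-2 H)(13.2 A) = 0.5914 Wb.

NΦ_B ≈ 0.591 Wb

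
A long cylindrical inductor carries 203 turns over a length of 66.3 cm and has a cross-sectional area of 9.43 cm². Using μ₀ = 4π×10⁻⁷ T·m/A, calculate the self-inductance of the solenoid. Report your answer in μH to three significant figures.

L ≈ 73.7 μH

A = 9.43 cm² = 9.430×10^-4 m².
For a long solenoid, L = μ₀N²A/ℓ.
L = (4π×10⁻⁷)(203)²(9.430×10^-4)/(0.663 m) = 7.365×10^-5 H.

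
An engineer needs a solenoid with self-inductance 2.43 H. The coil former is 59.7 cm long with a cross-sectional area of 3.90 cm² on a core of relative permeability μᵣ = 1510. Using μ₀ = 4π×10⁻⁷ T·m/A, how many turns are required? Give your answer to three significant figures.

N ≈ 1400 turns

A = 3.90 cm² = 3.900×10^-4 m².
From L = μ₀μᵣN²A/ℓ, N = √(Lℓ / (μ₀μᵣA)).
N = √[(2.43)(0.597) / ((4π×10⁻⁷)(1510)×3.900×10^-4)] = √(1.960×10^6) ≈ 1400.1.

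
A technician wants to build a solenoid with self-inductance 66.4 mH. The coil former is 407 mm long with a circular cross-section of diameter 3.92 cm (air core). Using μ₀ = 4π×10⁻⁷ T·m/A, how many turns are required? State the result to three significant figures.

A = π(d/2)² = π(1.960×10^-2 m)² = 1.207×10^-3 m².
From L = μ₀N²A/ℓ, N = √(Lℓ / (μ₀A)).
N = √[(6.640×10^-2)(0.407) / ((4π×10⁻⁷)×1.207×10^-3)] = √(1.782×10^7) ≈ 4221.3.

N ≈ 4220 turns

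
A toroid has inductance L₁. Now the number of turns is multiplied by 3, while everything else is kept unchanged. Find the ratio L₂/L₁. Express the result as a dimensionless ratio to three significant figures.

L₂/L₁ = 9.00

For a toroid, L ∝ μᵣN²A/R.
L₂/L₁ = (3)^2 = 9.00.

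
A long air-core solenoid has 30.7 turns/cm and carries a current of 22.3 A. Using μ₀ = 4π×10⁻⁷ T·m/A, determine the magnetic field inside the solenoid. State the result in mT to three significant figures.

Inside a long solenoid, B = μ₀nI.
B = (4π×10⁻⁷)(3.070×10^3 m⁻¹)(22.3 A) = 8.603×10^-2 T.

B ≈ 86.0 mT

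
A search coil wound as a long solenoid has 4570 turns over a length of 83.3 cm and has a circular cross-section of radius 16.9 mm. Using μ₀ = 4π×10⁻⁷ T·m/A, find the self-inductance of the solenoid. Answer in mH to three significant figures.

L ≈ 28.3 mH

A = πr² = π(1.690×10^-2 m)² = 8.973×10^-4 m².
For a long solenoid, L = μ₀N²A/ℓ.
L = (4π×10⁻⁷)(4570)²(8.973×10^-4)/(0.833 m) = 2.827×10^-2 H.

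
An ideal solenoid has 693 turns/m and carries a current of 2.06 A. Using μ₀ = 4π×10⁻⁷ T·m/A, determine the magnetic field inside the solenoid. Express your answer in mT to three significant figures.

B ≈ 1.79 mT

Inside a long solenoid, B = μ₀nI.
B = (4π×10⁻⁷)(693 m⁻¹)(2.06 A) = 1.794×10^-3 T.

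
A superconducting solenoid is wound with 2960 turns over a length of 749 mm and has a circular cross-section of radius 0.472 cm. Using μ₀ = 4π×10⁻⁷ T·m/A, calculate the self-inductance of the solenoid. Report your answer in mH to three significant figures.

A = πr² = π(4.720×10^-3 m)² = 6.999×10^-5 m².
For a long solenoid, L = μ₀N²A/ℓ.
L = (4π×10⁻⁷)(2960)²(6.999×10^-5)/(0.749 m) = 1.029×10^-3 H.

L ≈ 1.03 mH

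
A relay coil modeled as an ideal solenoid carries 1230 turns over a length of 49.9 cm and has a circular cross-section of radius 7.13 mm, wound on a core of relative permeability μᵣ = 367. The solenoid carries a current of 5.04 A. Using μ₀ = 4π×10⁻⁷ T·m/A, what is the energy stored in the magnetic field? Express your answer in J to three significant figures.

U ≈ 2.84 J

A = πr² = π(7.130×10^-3 m)² = 1.597×10^-4 m².
L = μ₀μᵣN²A/ℓ = (4π×10⁻⁷)(367)(1230)²(1.597×10^-4)/(0.499) = 0.2233 H.
U = ½LI² = ½(0.2233)(5.04)² = 2.836 J.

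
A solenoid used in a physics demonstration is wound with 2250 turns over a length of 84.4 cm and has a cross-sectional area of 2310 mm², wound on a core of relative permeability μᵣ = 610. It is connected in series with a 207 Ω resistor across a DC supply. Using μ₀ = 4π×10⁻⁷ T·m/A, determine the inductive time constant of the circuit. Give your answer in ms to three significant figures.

τ ≈ 51.3 ms

A = 2310 mm² = 2.310×10^-3 m².
L = μ₀μᵣN²A/ℓ = (4π×10⁻⁷)(610)(2250)²(2.310×10^-3)/(0.844) = 10.62 H.
τ = L/R = (10.62)/(207) = 5.131×10^-2 s.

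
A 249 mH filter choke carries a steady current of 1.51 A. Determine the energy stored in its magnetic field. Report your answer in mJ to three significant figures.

U ≈ 284 mJ

Stored magnetic energy: U = ½LI².
U = ½(0.249 H)(1.51 A)² = 0.2839 J.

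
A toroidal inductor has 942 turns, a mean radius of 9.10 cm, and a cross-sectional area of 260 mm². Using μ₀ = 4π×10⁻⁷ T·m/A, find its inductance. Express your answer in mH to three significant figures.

L ≈ 0.507 mH

For a thin toroid, L = μ₀N²A/(2πR).
L = (4π×10⁻⁷)(942)²(2.600×10^-4) / (2π×9.100×10^-2 m) = 5.071×10^-4 H.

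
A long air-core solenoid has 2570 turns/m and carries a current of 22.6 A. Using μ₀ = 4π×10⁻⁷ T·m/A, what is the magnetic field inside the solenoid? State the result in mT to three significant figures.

B ≈ 73.0 mT

Inside a long solenoid, B = μ₀nI.
B = (4π×10⁻⁷)(2.570×10^3 m⁻¹)(22.6 A) = 7.299×10^-2 T.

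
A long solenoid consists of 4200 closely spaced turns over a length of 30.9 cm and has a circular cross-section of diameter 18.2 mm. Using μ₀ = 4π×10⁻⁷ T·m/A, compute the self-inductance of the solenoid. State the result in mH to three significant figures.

L ≈ 18.7 mH

A = π(d/2)² = π(9.100×10^-3 m)² = 2.602×10^-4 m².
For a long solenoid, L = μ₀N²A/ℓ.
L = (4π×10⁻⁷)(4200)²(2.602×10^-4)/(0.309 m) = 1.866×10^-2 H.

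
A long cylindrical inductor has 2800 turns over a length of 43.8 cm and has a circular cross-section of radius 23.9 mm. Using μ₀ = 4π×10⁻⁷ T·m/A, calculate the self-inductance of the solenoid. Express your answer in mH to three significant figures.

A = πr² = π(2.390×10^-2 m)² = 1.7945×10^-3 m².
For a long solenoid, L = μ₀N²A/ℓ.
L = (4π×10⁻⁷)(2800)²(1.7945×10^-3)/(0.438 m) = 4.036×10^-2 H.

L ≈ 40.4 mH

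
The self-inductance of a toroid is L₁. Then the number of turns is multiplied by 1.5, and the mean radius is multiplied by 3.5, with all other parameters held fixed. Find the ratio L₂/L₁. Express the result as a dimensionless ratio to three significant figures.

For a toroid, L ∝ μᵣN²A/R.
L₂/L₁ = (1.5)^2 × (3.5)^-1 = 0.643.

L₂/L₁ = 0.643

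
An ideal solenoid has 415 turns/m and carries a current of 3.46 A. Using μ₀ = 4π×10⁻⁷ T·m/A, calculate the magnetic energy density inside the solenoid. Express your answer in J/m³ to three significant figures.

B = μ₀nI = (4π×10⁻⁷)(415)(3.46) = 1.804×10^-3 T.
u = B²/(2μ₀) = (1.804×10^-3)²/(2×4π×10⁻⁷) = 1.295 J/m³.

u ≈ 1.30 J/m³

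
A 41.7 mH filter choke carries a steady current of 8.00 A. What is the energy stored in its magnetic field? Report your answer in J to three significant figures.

U ≈ 1.33 J

Stored magnetic energy: U = ½LI².
U = ½(4.170×10^-2 H)(8.00 A)² = 1.334 J.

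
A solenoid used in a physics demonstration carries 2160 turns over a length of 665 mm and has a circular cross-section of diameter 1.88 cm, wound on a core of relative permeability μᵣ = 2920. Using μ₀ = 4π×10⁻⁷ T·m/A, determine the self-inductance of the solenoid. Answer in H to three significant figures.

A = π(d/2)² = π(9.400×10^-3 m)² = 2.776×10^-4 m².
For a long solenoid, L = μ₀μᵣN²A/ℓ.
L = (4π×10⁻⁷)(2920)(2160)²(2.776×10^-4)/(0.665 m) = 7.146 H.

L ≈ 7.15 H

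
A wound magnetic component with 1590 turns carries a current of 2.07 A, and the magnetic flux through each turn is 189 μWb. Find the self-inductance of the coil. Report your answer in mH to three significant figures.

L ≈ 145 mH

Self-inductance is defined by L = NΦ_B/I (flux linkage over current).
L = (1590)(1.890×10^-4 Wb)/(2.07 A) = 0.1452 H.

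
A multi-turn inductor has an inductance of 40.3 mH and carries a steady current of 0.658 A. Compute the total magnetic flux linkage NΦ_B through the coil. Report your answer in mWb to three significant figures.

From L = NΦ_B/I, the flux linkage is NΦ_B = LI.
NΦ_B = (4.030×10^-2 H)(0.658 A) = 2.652×10^-2 Wb.

NΦ_B ≈ 26.5 mWb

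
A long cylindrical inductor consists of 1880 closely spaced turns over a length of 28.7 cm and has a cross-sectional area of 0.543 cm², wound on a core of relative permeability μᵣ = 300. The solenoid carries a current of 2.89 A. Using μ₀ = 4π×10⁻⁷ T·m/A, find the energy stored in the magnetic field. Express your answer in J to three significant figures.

U ≈ 1.05 J

A = 0.543 cm² = 5.430×10^-5 m².
L = μ₀μᵣN²A/ℓ = (4π×10⁻⁷)(300)(1880)²(5.430×10^-5)/(0.287) = 0.2521 H.
U = ½LI² = ½(0.2521)(2.89)² = 1.053 J.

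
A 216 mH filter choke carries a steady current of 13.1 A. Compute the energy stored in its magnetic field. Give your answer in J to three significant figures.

U ≈ 18.5 J

Stored magnetic energy: U = ½LI².
U = ½(0.216 H)(13.1 A)² = 18.53 J.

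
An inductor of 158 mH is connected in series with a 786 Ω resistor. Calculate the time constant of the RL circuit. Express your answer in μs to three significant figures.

τ = L/R = (0.158 H)/(786 Ω) = 2.010×10^-4 s.

τ ≈ 201 μs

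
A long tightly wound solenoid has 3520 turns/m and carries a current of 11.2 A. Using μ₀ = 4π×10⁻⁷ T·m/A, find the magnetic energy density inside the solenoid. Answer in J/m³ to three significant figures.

B = μ₀nI = (4π×10⁻⁷)(3.520×10^3)(11.2) = 4.954×10^-2 T.
u = B²/(2μ₀) = (4.954×10^-2)²/(2×4π×10⁻⁷) = 976.6 J/m³.

u ≈ 977 J/m³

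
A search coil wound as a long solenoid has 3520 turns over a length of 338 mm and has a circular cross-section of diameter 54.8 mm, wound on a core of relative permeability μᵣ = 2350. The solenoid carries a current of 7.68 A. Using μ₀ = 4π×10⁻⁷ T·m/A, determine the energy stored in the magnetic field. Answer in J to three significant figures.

U ≈ 7530 J

A = π(d/2)² = π(2.740×10^-2 m)² = 2.359×10^-3 m².
L = μ₀μᵣN²A/ℓ = (4π×10⁻⁷)(2350)(3520)²(2.359×10^-3)/(0.338) = 255.3 H.
U = ½LI² = ½(255.3)(7.68)² = 7.530×10^3 J.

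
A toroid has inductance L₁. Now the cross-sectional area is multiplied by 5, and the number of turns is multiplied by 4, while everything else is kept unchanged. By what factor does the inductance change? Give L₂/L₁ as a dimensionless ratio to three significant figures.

For a toroid, L ∝ μᵣN²A/R.
L₂/L₁ = (5) × (4)^2 = 80.0.

L₂/L₁ = 80.0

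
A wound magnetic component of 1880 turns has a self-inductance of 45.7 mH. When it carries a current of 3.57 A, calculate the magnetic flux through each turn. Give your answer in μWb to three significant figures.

From L = NΦ_B/I, the flux per turn is Φ_B = LI/N.
Φ_B = (4.570×10^-2 H)(3.57 A)/1880 = 8.678×10^-5 Wb.

Φ_B ≈ 86.8 μWb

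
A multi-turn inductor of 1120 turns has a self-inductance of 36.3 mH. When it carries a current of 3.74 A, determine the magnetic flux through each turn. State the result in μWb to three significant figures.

Φ_B ≈ 121 μWb

From L = NΦ_B/I, the flux per turn is Φ_B = LI/N.
Φ_B = (3.630×10^-2 H)(3.74 A)/1120 = 1.212×10^-4 Wb.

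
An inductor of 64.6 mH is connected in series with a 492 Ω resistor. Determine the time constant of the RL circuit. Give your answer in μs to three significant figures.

τ = L/R = (6.460×10^-2 H)/(492 Ω) = 1.313×10^-4 s.

τ ≈ 131 μs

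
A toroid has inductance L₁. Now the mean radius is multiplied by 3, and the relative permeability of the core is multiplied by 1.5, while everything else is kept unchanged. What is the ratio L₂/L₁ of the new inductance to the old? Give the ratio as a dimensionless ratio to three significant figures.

L₂/L₁ = 0.500

For a toroid, L ∝ μᵣN²A/R.
L₂/L₁ = (3)^-1 × (1.5) = 0.500.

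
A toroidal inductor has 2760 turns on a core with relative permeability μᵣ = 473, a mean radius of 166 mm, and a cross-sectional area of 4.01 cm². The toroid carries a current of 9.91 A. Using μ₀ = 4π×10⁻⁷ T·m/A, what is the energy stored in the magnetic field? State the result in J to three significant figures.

U ≈ 85.5 J

L = μ₀μᵣN²A/(2πR) = (4π×10⁻⁷)(473)(2760)²(4.010×10^-4)/(2π×0.166) = 1.741 H.
U = ½LI² = ½(1.741)(9.91)² = 85.48 J.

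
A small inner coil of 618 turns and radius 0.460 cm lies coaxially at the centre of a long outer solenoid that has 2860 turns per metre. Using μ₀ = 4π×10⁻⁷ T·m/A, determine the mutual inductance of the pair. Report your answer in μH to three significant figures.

The outer solenoid produces a uniform field B₁ = μ₀n₁I₁ across the inner coil,
so the flux linkage is N₂Φ = N₂B₁A₂ = μ₀n₁N₂A₂·I₁, giving M = μ₀n₁N₂A₂.
A₂ = πr² = π(4.600×10^-3 m)² = 6.648×10^-5 m².
M = (4π×10⁻⁷)(2860)(618)(6.648×10^-5) = 1.476×10^-4 H.

M ≈ 148 μH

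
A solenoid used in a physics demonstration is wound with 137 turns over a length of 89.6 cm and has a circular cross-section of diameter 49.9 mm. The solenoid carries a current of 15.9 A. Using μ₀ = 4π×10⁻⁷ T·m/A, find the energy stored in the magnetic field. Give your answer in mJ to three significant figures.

U ≈ 6.51 mJ

A = π(d/2)² = π(2.495×10^-2 m)² = 1.956×10^-3 m².
L = μ₀N²A/ℓ = (4π×10⁻⁷)(137)²(1.956×10^-3)/(0.896) = 5.148×10^-5 H.
U = ½LI² = ½(5.148×10^-5)(15.9)² = 6.507×10^-3 J.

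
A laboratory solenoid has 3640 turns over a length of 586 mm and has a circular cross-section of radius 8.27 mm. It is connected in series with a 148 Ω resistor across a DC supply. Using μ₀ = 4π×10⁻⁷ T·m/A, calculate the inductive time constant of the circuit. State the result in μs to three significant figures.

A = πr² = π(8.270×10^-3 m)² = 2.149×10^-4 m².
L = μ₀N²A/ℓ = (4π×10⁻⁷)(3640)²(2.149×10^-4)/(0.586) = 6.1049×10^-3 H.
τ = L/R = (6.1049×10^-3)/(148) = 4.1249×10^-5 s.

τ ≈ 41.2 μs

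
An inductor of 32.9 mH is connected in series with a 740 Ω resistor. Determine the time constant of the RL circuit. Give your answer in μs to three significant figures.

τ = L/R = (3.290×10^-2 H)/(740 Ω) = 4.446×10^-5 s.

τ ≈ 44.5 μs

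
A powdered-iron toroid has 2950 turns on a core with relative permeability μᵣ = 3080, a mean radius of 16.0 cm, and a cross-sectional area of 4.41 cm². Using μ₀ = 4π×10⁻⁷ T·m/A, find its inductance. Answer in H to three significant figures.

L ≈ 14.8 H

For a thin toroid, L = μ₀μᵣN²A/(2πR).
L = (4π×10⁻⁷)(3080)(2950)²(4.410×10^-4) / (2π×0.16 m) = 14.78 H.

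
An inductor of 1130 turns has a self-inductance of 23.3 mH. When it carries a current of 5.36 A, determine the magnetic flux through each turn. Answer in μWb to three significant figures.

Φ_B ≈ 111 μWb

From L = NΦ_B/I, the flux per turn is Φ_B = LI/N.
Φ_B = (2.330×10^-2 H)(5.36 A)/1130 = 1.105×10^-4 Wb.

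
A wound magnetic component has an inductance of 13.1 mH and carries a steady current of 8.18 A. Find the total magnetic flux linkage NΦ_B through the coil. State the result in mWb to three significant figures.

NΦ_B ≈ 107 mWb

From L = NΦ_B/I, the flux linkage is NΦ_B = LI.
NΦ_B = (1.310×10^-2 H)(8.18 A) = 0.1072 Wb.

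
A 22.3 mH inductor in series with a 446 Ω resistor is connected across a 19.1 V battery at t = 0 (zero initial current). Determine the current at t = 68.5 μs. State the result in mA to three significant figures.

I ≈ 31.9 mA

τ = L/R = 2.230×10^-2/446 = 5.000×10^-5 s; final current I_∞ = ε/R = 19.1/446 = 4.283×10^-2 A.
I(t) = I_∞(1 − e^(−t/τ)) with t/τ = 1.370.
I = (4.283×10^-2)(1 − e^(−1.370)) = 3.194×10^-2 A.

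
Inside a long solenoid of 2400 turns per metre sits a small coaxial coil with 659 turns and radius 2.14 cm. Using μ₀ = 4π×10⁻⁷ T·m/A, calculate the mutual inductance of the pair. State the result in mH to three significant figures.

The outer solenoid produces a uniform field B₁ = μ₀n₁I₁ across the inner coil,
so the flux linkage is N₂Φ = N₂B₁A₂ = μ₀n₁N₂A₂·I₁, giving M = μ₀n₁N₂A₂.
A₂ = πr² = π(2.140×10^-2 m)² = 1.439×10^-3 m².
M = (4π×10⁻⁷)(2400)(659)(1.439×10^-3) = 2.859×10^-3 H.

M ≈ 2.86 mH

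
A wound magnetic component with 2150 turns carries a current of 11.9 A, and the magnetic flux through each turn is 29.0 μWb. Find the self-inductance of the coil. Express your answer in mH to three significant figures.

L ≈ 5.24 mH

Self-inductance is defined by L = NΦ_B/I (flux linkage over current).
L = (2150)(2.900×10^-5 Wb)/(11.9 A) = 5.239×10^-3 H.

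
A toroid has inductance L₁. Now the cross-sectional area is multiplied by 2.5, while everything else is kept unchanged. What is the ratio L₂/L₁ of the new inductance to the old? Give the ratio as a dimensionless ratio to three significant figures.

L₂/L₁ = 2.50

For a toroid, L ∝ μᵣN²A/R.
L₂/L₁ = (2.5) = 2.50.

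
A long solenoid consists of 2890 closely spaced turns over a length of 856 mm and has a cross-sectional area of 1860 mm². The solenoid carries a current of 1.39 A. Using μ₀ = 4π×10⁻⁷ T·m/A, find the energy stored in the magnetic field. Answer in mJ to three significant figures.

U ≈ 22.0 mJ

A = 1860 mm² = 1.860×10^-3 m².
L = μ₀N²A/ℓ = (4π×10⁻⁷)(2890)²(1.860×10^-3)/(0.856) = 2.281×10^-2 H.
U = ½LI² = ½(2.281×10^-2)(1.39)² = 2.203×10^-2 J.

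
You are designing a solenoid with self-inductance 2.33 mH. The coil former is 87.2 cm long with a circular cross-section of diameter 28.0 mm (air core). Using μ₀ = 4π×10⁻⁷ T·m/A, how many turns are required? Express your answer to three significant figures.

A = π(d/2)² = π(1.400×10^-2 m)² = 6.158×10^-4 m².
From L = μ₀N²A/ℓ, N = √(Lℓ / (μ₀A)).
N = √[(2.330×10^-3)(0.872) / ((4π×10⁻⁷)×6.158×10^-4)] = √(2.626×10^6) ≈ 1620.4.

N ≈ 1620 turns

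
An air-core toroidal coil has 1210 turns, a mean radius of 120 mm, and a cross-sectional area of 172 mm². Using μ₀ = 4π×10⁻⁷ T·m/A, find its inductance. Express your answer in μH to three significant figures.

For a thin toroid, L = μ₀N²A/(2πR).
L = (4π×10⁻⁷)(1210)²(1.720×10^-4) / (2π×0.12 m) = 4.197×10^-4 H.

L ≈ 420 μH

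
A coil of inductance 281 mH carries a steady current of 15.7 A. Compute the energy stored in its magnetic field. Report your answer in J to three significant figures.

U ≈ 34.6 J

Stored magnetic energy: U = ½LI².
U = ½(0.281 H)(15.7 A)² = 34.63 J.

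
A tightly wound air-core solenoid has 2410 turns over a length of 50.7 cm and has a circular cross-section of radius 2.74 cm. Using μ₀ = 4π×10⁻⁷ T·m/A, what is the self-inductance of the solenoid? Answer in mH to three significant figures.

A = πr² = π(2.740×10^-2 m)² = 2.359×10^-3 m².
For a long solenoid, L = μ₀N²A/ℓ.
L = (4π×10⁻⁷)(2410)²(2.359×10^-3)/(0.507 m) = 3.395×10^-2 H.

L ≈ 34.0 mH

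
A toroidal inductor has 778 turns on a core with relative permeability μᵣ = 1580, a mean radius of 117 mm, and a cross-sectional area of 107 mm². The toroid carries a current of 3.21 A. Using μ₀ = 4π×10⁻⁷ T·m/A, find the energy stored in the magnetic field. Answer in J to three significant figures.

U ≈ 0.901 J

L = μ₀μᵣN²A/(2πR) = (4π×10⁻⁷)(1580)(778)²(1.070×10^-4)/(2π×0.117) = 0.1749 H.
U = ½LI² = ½(0.1749)(3.21)² = 0.9012 J.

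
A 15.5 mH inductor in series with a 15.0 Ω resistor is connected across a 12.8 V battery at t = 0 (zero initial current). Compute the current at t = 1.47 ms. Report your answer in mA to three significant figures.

τ = L/R = 1.550×10^-2/15.0 = 1.033×10^-3 s; final current I_∞ = ε/R = 12.8/15.0 = 0.8533 A.
I(t) = I_∞(1 − e^(−t/τ)) with t/τ = 1.423.
I = (0.8533)(1 − e^(−1.423)) = 0.6476 A.

I ≈ 648 mA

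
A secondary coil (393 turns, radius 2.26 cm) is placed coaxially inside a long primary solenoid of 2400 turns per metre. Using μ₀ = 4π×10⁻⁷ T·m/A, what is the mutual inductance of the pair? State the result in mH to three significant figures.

The outer solenoid produces a uniform field B₁ = μ₀n₁I₁ across the inner coil,
so the flux linkage is N₂Φ = N₂B₁A₂ = μ₀n₁N₂A₂·I₁, giving M = μ₀n₁N₂A₂.
A₂ = πr² = π(2.260×10^-2 m)² = 1.6046×10^-3 m².
M = (4π×10⁻⁷)(2400)(393)(1.6046×10^-3) = 1.902×10^-3 H.

M ≈ 1.90 mH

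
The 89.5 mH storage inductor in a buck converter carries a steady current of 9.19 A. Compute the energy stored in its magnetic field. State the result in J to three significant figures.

U ≈ 3.78 J

Stored magnetic energy: U = ½LI².
U = ½(8.950×10^-2 H)(9.19 A)² = 3.779 J.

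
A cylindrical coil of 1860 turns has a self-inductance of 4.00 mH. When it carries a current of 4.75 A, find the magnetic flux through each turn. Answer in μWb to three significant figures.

Φ_B ≈ 10.2 μWb

From L = NΦ_B/I, the flux per turn is Φ_B = LI/N.
Φ_B = (4.000×10^-3 H)(4.75 A)/1860 = 1.022×10^-5 Wb.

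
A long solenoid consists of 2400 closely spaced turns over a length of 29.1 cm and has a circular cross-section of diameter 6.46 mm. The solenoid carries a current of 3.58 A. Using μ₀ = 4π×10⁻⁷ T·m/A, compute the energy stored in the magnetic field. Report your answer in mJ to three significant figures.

U ≈ 5.22 mJ

A = π(d/2)² = π(3.230×10^-3 m)² = 3.278×10^-5 m².
L = μ₀N²A/ℓ = (4π×10⁻⁷)(2400)²(3.278×10^-5)/(0.291) = 8.153×10^-4 H.
U = ½LI² = ½(8.153×10^-4)(3.58)² = 5.224×10^-3 J.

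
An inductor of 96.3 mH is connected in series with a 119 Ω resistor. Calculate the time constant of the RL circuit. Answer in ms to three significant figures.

τ = L/R = (9.630×10^-2 H)/(119 Ω) = 8.092×10^-4 s.

τ ≈ 0.809 ms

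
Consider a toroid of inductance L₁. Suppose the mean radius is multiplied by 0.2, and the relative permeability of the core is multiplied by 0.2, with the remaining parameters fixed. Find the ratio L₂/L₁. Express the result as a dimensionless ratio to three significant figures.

For a toroid, L ∝ μᵣN²A/R.
L₂/L₁ = (0.2)^-1 × (0.2) = 1.00.

L₂/L₁ = 1.00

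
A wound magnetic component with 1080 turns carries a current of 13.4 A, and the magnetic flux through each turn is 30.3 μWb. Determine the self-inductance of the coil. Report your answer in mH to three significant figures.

Self-inductance is defined by L = NΦ_B/I (flux linkage over current).
L = (1080)(3.030×10^-5 Wb)/(13.4 A) = 2.442×10^-3 H.

L ≈ 2.44 mH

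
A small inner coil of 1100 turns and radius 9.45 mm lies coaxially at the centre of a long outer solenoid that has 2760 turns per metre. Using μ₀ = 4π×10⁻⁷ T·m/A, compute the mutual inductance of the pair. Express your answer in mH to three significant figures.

The outer solenoid produces a uniform field B₁ = μ₀n₁I₁ across the inner coil,
so the flux linkage is N₂Φ = N₂B₁A₂ = μ₀n₁N₂A₂·I₁, giving M = μ₀n₁N₂A₂.
A₂ = πr² = π(9.450×10^-3 m)² = 2.806×10^-4 m².
M = (4π×10⁻⁷)(2760)(1100)(2.806×10^-4) = 1.070×10^-3 H.

M ≈ 1.07 mH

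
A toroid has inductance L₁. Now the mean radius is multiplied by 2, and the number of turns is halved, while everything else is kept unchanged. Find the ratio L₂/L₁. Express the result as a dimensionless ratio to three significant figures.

For a toroid, L ∝ μᵣN²A/R.
L₂/L₁ = (2)^-1 × (0.5)^2 = 0.125.

L₂/L₁ = 0.125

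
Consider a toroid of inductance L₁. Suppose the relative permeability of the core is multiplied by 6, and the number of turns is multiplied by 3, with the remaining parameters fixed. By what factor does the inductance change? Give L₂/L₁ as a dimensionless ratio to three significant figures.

For a toroid, L ∝ μᵣN²A/R.
L₂/L₁ = (6) × (3)^2 = 54.0.

L₂/L₁ = 54.0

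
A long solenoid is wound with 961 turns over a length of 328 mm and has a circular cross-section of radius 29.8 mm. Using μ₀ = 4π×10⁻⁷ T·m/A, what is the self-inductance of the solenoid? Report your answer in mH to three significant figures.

A = πr² = π(2.980×10^-2 m)² = 2.790×10^-3 m².
For a long solenoid, L = μ₀N²A/ℓ.
L = (4π×10⁻⁷)(961)²(2.790×10^-3)/(0.328 m) = 9.871×10^-3 H.

L ≈ 9.87 mH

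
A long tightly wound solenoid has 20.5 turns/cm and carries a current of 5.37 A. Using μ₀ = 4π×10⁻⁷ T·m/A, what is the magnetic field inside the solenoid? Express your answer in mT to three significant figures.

B ≈ 13.8 mT

Inside a long solenoid, B = μ₀nI.
B = (4π×10⁻⁷)(2.050×10^3 m⁻¹)(5.37 A) = 1.383×10^-2 T.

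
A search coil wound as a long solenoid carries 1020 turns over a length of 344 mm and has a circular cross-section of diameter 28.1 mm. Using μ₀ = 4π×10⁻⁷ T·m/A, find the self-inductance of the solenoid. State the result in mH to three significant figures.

L ≈ 2.36 mH

A = π(d/2)² = π(1.405×10^-2 m)² = 6.202×10^-4 m².
For a long solenoid, L = μ₀N²A/ℓ.
L = (4π×10⁻⁷)(1020)²(6.202×10^-4)/(0.344 m) = 2.357×10^-3 H.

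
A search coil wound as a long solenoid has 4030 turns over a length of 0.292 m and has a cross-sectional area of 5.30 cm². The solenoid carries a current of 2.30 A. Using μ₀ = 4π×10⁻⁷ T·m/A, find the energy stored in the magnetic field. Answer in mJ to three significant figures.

U ≈ 98.0 mJ

A = 5.30 cm² = 5.300×10^-4 m².
L = μ₀N²A/ℓ = (4π×10⁻⁷)(4030)²(5.300×10^-4)/(0.292) = 3.704×10^-2 H.
U = ½LI² = ½(3.704×10^-2)(2.30)² = 9.798×10^-2 J.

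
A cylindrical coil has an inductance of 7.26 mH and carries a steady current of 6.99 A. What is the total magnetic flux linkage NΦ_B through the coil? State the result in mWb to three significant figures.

From L = NΦ_B/I, the flux linkage is NΦ_B = LI.
NΦ_B = (7.260×10^-3 H)(6.99 A) = 5.0747×10^-2 Wb.

NΦ_B ≈ 50.7 mWb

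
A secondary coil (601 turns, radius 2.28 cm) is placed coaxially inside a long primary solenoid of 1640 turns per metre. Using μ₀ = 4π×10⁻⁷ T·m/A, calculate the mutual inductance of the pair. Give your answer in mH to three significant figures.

M ≈ 2.02 mH

The outer solenoid produces a uniform field B₁ = μ₀n₁I₁ across the inner coil,
so the flux linkage is N₂Φ = N₂B₁A₂ = μ₀n₁N₂A₂·I₁, giving M = μ₀n₁N₂A₂.
A₂ = πr² = π(2.280×10^-2 m)² = 1.633×10^-3 m².
M = (4π×10⁻⁷)(1640)(601)(1.633×10^-3) = 2.023×10^-3 H.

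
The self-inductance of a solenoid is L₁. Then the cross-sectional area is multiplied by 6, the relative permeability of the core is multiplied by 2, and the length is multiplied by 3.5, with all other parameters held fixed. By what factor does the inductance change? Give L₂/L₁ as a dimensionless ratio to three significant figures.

For a solenoid, L ∝ μᵣN²A/ℓ.
L₂/L₁ = (6) × (2) × (3.5)^-1 = 3.43.

L₂/L₁ = 3.43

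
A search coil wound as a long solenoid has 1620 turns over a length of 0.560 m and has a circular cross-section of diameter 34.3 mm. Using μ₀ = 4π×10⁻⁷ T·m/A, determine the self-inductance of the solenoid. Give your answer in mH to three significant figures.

L ≈ 5.44 mH

A = π(d/2)² = π(1.715×10^-2 m)² = 9.240×10^-4 m².
For a long solenoid, L = μ₀N²A/ℓ.
L = (4π×10⁻⁷)(1620)²(9.240×10^-4)/(0.56 m) = 5.442×10^-3 H.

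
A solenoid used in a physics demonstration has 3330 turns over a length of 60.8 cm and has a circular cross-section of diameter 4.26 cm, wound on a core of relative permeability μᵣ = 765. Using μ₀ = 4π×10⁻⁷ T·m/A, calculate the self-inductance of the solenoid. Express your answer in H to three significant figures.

A = π(d/2)² = π(2.130×10^-2 m)² = 1.425×10^-3 m².
For a long solenoid, L = μ₀μᵣN²A/ℓ.
L = (4π×10⁻⁷)(765)(3330)²(1.425×10^-3)/(0.608 m) = 24.99 H.

L ≈ 25.0 H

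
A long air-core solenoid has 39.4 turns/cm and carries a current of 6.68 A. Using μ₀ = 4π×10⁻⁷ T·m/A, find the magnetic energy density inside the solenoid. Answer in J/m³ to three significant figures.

B = μ₀nI = (4π×10⁻⁷)(3.940×10^3)(6.68) = 3.307×10^-2 T.
u = B²/(2μ₀) = (3.307×10^-2)²/(2×4π×10⁻⁷) = 435.2 J/m³.

u ≈ 435 J/m³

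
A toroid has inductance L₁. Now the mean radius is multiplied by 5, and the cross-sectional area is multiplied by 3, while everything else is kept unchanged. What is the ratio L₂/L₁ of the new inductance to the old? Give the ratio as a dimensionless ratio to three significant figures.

For a toroid, L ∝ μᵣN²A/R.
L₂/L₁ = (5)^-1 × (3) = 0.600.

L₂/L₁ = 0.600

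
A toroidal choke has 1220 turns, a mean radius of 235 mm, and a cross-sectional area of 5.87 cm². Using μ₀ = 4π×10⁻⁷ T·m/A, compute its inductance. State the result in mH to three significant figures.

For a thin toroid, L = μ₀N²A/(2πR).
L = (4π×10⁻⁷)(1220)²(5.870×10^-4) / (2π×0.235 m) = 7.436×10^-4 H.

L ≈ 0.744 mH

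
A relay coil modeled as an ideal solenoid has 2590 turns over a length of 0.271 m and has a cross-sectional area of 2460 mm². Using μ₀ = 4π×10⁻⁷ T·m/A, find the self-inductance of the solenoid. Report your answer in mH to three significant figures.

A = 2460 mm² = 2.460×10^-3 m².
For a long solenoid, L = μ₀N²A/ℓ.
L = (4π×10⁻⁷)(2590)²(2.460×10^-3)/(0.271 m) = 7.652×10^-2 H.

L ≈ 76.5 mH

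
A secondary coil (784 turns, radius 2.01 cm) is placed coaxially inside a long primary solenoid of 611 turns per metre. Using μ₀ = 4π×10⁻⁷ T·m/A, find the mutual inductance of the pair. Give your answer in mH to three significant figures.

The outer solenoid produces a uniform field B₁ = μ₀n₁I₁ across the inner coil,
so the flux linkage is N₂Φ = N₂B₁A₂ = μ₀n₁N₂A₂·I₁, giving M = μ₀n₁N₂A₂.
A₂ = πr² = π(2.010×10^-2 m)² = 1.269×10^-3 m².
M = (4π×10⁻⁷)(611)(784)(1.269×10^-3) = 7.640×10^-4 H.

M ≈ 0.764 mH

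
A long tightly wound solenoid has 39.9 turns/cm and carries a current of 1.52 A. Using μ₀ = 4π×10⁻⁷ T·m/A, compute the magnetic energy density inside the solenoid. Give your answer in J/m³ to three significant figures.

u ≈ 23.1 J/m³

B = μ₀nI = (4π×10⁻⁷)(3.990×10^3)(1.52) = 7.621×10^-3 T.
u = B²/(2μ₀) = (7.621×10^-3)²/(2×4π×10⁻⁷) = 23.11 J/m³.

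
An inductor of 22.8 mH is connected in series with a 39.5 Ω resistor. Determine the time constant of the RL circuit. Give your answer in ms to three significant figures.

τ = L/R = (2.280×10^-2 H)/(39.5 Ω) = 5.772×10^-4 s.

τ ≈ 0.577 ms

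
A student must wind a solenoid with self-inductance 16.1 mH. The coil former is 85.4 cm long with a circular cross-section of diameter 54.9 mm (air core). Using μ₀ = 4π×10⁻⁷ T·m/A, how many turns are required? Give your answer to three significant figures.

A = π(d/2)² = π(2.745×10^-2 m)² = 2.367×10^-3 m².
From L = μ₀N²A/ℓ, N = √(Lℓ / (μ₀A)).
N = √[(1.610×10^-2)(0.854) / ((4π×10⁻⁷)×2.367×10^-3)] = √(4.622×10^6) ≈ 2149.9.

N ≈ 2150 turns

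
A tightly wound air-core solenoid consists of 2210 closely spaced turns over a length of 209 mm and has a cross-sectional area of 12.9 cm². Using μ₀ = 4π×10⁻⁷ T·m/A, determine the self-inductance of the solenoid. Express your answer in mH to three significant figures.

L ≈ 37.9 mH

A = 12.9 cm² = 1.290×10^-3 m².
For a long solenoid, L = μ₀N²A/ℓ.
L = (4π×10⁻⁷)(2210)²(1.290×10^-3)/(0.209 m) = 3.788×10^-2 H.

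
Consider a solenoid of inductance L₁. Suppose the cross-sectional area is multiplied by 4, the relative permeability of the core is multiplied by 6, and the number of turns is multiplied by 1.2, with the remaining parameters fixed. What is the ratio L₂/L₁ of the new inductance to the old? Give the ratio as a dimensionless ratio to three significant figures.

For a solenoid, L ∝ μᵣN²A/ℓ.
L₂/L₁ = (4) × (6) × (1.2)^2 = 34.6.

L₂/L₁ = 34.6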